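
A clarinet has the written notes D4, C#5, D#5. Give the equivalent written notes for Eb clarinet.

G#3 F##4 G##4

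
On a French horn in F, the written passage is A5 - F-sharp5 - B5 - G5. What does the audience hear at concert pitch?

D5 B4 E5 C5

Written C4 on the French horn in F sounds as F3, a perfect fifth lower; apply that shift to every note.
A5 gives D5
F#5 gives B4
B5 gives E5
G5 gives C5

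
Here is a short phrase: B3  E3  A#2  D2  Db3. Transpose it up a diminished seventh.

Ab4 Db4 G3 Cb3 Cbb4

B3 up a diminished seventh is Ab4.
E3: a seventh up reaches D, and 9 semitones makes it Db4.
A diminished seventh up from A#2 gives G3.
A diminished seventh up from D2 gives Cb3.
Db3 up a diminished seventh is Cbb4.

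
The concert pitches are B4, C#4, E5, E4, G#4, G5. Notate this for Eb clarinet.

Written C4 sounds as Eb4 on the Eb clarinet, so concert pitches are written a minor third down.
B4 gives G#4
C#4 gives A#3
E5 gives C#5
E4 gives C#4
G#4 gives E#4
G5 gives E5

G#4 A#3 C#5 C#4 E#4 E5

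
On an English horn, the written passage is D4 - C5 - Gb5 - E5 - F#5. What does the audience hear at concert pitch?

G3 F4 Cb5 A4 B4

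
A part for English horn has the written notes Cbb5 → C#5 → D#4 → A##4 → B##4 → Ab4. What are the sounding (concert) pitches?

Fbb4 F#4 G#3 D##4 E##4 Db4

Written C4 on the English horn sounds as F3, a perfect fifth lower; apply that shift to every note.
Cbb5 gives Fbb4
C#5 gives F#4
D#4 gives G#3
A##4 gives D##4
B##4 gives E##4
Ab4 gives Db4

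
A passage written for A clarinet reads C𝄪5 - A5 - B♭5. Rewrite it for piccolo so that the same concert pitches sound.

A##3 F#4 G4

First find concert pitch: the A clarinet sounds a minor third below written, so C𝄪5 A5 B♭5 sounds A##4 F#5 G5.
Then write for piccolo: it sounds a perfect octave above written, so the part must be a perfect octave below concert.
A##4 → A##3
F#5 → F#4
G5 → G4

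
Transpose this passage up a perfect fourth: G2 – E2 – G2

G2 up a perfect fourth is C3.
E2: a fourth up reaches A, and 5 semitones makes it A2.
A perfect fourth up from G2 gives C3.

C3 A2 C3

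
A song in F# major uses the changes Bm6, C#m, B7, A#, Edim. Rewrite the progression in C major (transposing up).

F# major up to C major is a diminished fifth; each chord root moves by that interval while the quality stays the same.
Bm6: root B up a diminished fifth → F, giving Fm6.
C#m: root C# up a diminished fifth → G, giving Gm.
B7: root B up a diminished fifth → F, giving F7.
A#: root A# up a diminished fifth → E, giving E.
Edim: root E up a diminished fifth → Bb, giving Bbdim.

Fm6 Gm F7 E Bbdim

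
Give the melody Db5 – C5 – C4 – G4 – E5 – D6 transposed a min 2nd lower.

Db5: a second down reaches C, and 1 semitone makes it C5.
A minor second down from C5 gives B4.
C4: a second down reaches B, and 1 semitone makes it B3.
G4: a second down reaches F, and 1 semitone makes it F#4.
A minor second down from E5 gives D#5.
A minor second down from D6 gives C#6.

C5 B4 B3 F#4 D#5 C#6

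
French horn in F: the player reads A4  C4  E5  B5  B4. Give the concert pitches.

D4 F3 A4 E5 E4

Written C4 on the French horn in F sounds as F3, a perfect fifth lower; apply that shift to every note.
A4 to D4
C4 to F3
E5 to A4
B5 to E5
B4 to E4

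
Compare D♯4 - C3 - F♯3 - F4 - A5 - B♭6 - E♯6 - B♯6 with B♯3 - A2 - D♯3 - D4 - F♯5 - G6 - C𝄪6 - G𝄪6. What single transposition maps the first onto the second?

down a minor third

Take the first pair: D#4 → B#3. D to B spans 3 letter names, so the interval is some kind of third.
B#3 to D#4 is 3 semitones, which makes it a minor third; the second version is lower, so the direction is down.
Checking another pair — B#6 → G##6 — gives the same interval.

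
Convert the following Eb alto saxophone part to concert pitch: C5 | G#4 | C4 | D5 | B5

Eb4 B3 Eb3 F4 D5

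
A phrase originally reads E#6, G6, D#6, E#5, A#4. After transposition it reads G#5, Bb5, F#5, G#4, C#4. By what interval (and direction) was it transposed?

down a major sixth

From E#6 to G#5 is 6 letter names — a sixth of some quality.
G#5 to E#6 is 9 semitones, which makes it a major sixth; the second version is lower, so the direction is down.
Checking another pair — A#4 → C#4 — gives the same interval.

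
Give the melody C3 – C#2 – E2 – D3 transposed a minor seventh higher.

C3 -> Bb3
C#2 -> B2
E2 -> D3
D3 -> C4

Bb3 B2 D3 C4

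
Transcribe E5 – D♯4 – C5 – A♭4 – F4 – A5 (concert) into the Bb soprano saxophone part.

The Bb soprano saxophone sounds a major second below written, so the written part must be a major second above concert — transpose each note up.
E5 gives F#5
D#4 gives E#4
C5 gives D5
Ab4 gives Bb4
F4 gives G4
A5 gives B5

F#5 E#4 D5 Bb4 G4 B5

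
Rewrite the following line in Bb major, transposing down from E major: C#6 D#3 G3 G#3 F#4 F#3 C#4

From E down to Bb is an augmented fourth; apply that to each pitch.
C#6 becomes G5
D#3 becomes A2
G3 becomes Db3
G#3 becomes D3
F#4 becomes C4
F#3 becomes C3
C#4 becomes G3

G5 A2 Db3 D3 C4 C3 G3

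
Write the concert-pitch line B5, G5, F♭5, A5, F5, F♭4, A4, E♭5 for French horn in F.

F#6 D6 Cb6 E6 C6 Cb5 E5 Bb5

The French horn in F sounds a perfect fifth below written, so the written part must be a perfect fifth above concert — transpose each note up.
B5 gives F#6
G5 gives D6
Fb5 gives Cb6
A5 gives E6
F5 gives C6
Fb4 gives Cb5
A4 gives E5
Eb5 gives Bb5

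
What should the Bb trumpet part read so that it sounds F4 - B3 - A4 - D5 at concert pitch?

Written C4 sounds as Bb3 on the Bb trumpet, so concert pitches are written a major second up.
F4 gives G4
B3 gives C#4
A4 gives B4
D5 gives E5

G4 C#4 B4 E5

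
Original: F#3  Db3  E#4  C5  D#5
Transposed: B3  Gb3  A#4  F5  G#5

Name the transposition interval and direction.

Take the first pair: F#3 → B3. F to B spans 4 letter names, so the interval is some kind of fourth.
F#3 to B3 is 5 semitones, which makes it a perfect fourth; the second version is higher, so the direction is up.
Checking another pair — D#5 → G#5 — gives the same interval.

up a perfect fourth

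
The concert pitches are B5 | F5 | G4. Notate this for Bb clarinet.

C#6 G5 A4

The Bb clarinet sounds a major second below written, so the written part must be a major second above concert — transpose each note up.
B5 becomes C#6
F5 becomes G5
G4 becomes A4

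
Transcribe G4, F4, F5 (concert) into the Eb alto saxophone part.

Written C4 sounds as Eb3 on the Eb alto saxophone, so concert pitches are written a major sixth up.
G4 gives E5
F4 gives D5
F5 gives D6

E5 D5 D6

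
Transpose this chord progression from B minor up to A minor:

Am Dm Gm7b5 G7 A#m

Gm Cm Fm7b5 F7 G#m

B minor up to A minor is a minor seventh; each chord root moves by that interval while the quality stays the same.
Am: root A up a minor seventh → G, giving Gm.
Dm: root D up a minor seventh → C, giving Cm.
Gm7b5: root G up a minor seventh → F, giving Fm7b5.
G7: root G up a minor seventh → F, giving F7.
A#m: root A# up a minor seventh → G#, giving G#m.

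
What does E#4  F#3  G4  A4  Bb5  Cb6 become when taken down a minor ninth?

D##3 E#2 F#3 G#3 A4 Bb4

E#4 down a minor ninth is D##3.
A minor ninth down from F#3 gives E#2.
G4: a ninth down reaches F, and 13 semitones makes it F#3.
A4: a ninth down reaches G, and 13 semitones makes it G#3.
Bb5 down a minor ninth is A4.
Cb6: a ninth down reaches B, and 13 semitones makes it Bb4.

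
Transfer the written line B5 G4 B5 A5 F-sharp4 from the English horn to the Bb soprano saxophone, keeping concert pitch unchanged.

F#5 D4 F#5 E5 C#4

First find concert pitch: the English horn sounds a perfect fifth below written, so B5 G4 B5 A5 F-sharp4 sounds E5 C4 E5 D5 B3.
Then write for Bb soprano saxophone: it sounds a major second below written, so the part must be a major second above concert.
E5 → F#5
C4 → D4
E5 → F#5
D5 → E5
B3 → C#4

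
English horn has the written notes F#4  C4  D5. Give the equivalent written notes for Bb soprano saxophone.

First find concert pitch: the English horn sounds a perfect fifth below written, so F#4 C4 D5 sounds B3 F3 G4.
Then write for Bb soprano saxophone: it sounds a major second below written, so the part must be a major second above concert.
B3 → C#4
F3 → G3
G4 → A4

C#4 G3 A4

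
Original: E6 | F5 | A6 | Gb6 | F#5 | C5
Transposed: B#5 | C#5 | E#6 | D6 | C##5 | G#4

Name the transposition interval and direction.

down a diminished fourth

From E6 to B#5 is 4 letter names — a fourth of some quality.
B#5 to E6 is 4 semitones, which makes it a diminished fourth; the second version is lower, so the direction is down.
Checking another pair — C5 → G#4 — gives the same interval.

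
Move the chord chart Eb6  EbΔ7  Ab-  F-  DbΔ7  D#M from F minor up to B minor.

F minor up to B minor is an augmented fourth; each chord root moves by that interval while the quality stays the same.
Eb6: root Eb up an augmented fourth → A, giving A6.
EbΔ7: root Eb up an augmented fourth → A, giving AΔ7.
Ab-: root Ab up an augmented fourth → D, giving D-.
F-: root F up an augmented fourth → B, giving B-.
DbΔ7: root Db up an augmented fourth → G, giving GΔ7.
D#M: root D# up an augmented fourth → G##, giving G##M.

A6 AΔ7 D- B- GΔ7 G##M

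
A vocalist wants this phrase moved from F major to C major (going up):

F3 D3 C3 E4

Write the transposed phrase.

C4 A3 G3 B4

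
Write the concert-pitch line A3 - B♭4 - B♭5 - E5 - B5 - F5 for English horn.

E4 F5 F6 B5 F#6 C6

Written C4 sounds as F3 on the English horn, so concert pitches are written a perfect fifth up.
A3 to E4
Bb4 to F5
Bb5 to F6
E5 to B5
B5 to F#6
F5 to C6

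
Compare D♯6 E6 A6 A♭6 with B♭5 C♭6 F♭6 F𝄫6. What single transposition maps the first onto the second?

Take the first pair: D#6 → Bb5. D to B spans 3 letter names, so the interval is some kind of third.
Bb5 to D#6 is 5 semitones, which makes it an augmented third; the second version is lower, so the direction is down.
Checking another pair — Ab6 → Fbb6 — gives the same interval.

down an augmented third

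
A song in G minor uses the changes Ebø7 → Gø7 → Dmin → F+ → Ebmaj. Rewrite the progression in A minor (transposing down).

G minor down to A minor is a minor seventh; each chord root moves by that interval while the quality stays the same.
Ebø7: root Eb down a minor seventh → F, giving Fø7.
Gø7: root G down a minor seventh → A, giving Aø7.
Dmin: root D down a minor seventh → E, giving Emin.
F+: root F down a minor seventh → G, giving G+.
Ebmaj: root Eb down a minor seventh → F, giving Fmaj.

Fø7 Aø7 Emin G+ Fmaj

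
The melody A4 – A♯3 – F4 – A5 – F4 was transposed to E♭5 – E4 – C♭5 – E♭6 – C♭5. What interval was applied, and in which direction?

up a diminished fifth

From A4 to Eb5 is 5 letter names — a fifth of some quality.
A4 to Eb5 is 6 semitones, which makes it a diminished fifth; the second version is higher, so the direction is up.
Checking another pair — F4 → Cb5 — gives the same interval.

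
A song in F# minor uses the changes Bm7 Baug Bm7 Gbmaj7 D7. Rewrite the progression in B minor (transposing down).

Em7 Eaug Em7 Cbmaj7 G7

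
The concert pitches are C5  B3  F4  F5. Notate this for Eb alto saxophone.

A5 G#4 D5 D6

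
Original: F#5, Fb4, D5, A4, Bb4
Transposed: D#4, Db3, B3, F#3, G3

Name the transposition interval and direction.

down a minor tenth

From F#5 to D#4 is 10 letter names — a tenth of some quality.
D#4 to F#5 is 15 semitones, which makes it a minor tenth; the second version is lower, so the direction is down.
Checking another pair — Bb4 → G3 — gives the same interval.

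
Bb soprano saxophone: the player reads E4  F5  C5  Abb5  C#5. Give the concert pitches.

Written C4 on the Bb soprano saxophone sounds as Bb3, a major second lower; apply that shift to every note.
E4 gives D4
F5 gives Eb5
C5 gives Bb4
Abb5 gives Gbb5
C#5 gives B4

D4 Eb5 Bb4 Gbb5 B4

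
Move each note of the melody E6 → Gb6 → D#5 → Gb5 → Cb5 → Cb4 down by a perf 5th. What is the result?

A5 Cb6 G#4 Cb5 Fb4 Fb3

A perfect fifth down from E6 gives A5.
A perfect fifth down from Gb6 gives Cb6.
D#5: a fifth down reaches G, and 7 semitones makes it G#4.
A perfect fifth down from Gb5 gives Cb5.
A perfect fifth down from Cb5 gives Fb4.
A perfect fifth down from Cb4 gives Fb3.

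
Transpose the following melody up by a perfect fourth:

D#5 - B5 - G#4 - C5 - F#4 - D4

A perfect fourth up from D#5 gives G#5.
B5: a fourth up reaches E, and 5 semitones makes it E6.
A perfect fourth up from G#4 gives C#5.
C5: a fourth up reaches F, and 5 semitones makes it F5.
F#4: a fourth up reaches B, and 5 semitones makes it B4.
D4: a fourth up reaches G, and 5 semitones makes it G4.

G#5 E6 C#5 F5 B4 G4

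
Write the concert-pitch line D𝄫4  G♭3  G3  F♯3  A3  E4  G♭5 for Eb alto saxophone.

Bbb4 Eb4 E4 D#4 F#4 C#5 Eb6

The Eb alto saxophone sounds a major sixth below written, so the written part must be a major sixth above concert — transpose each note up.
Dbb4 -> Bbb4
Gb3 -> Eb4
G3 -> E4
F#3 -> D#4
A3 -> F#4
E4 -> C#5
Gb5 -> Eb6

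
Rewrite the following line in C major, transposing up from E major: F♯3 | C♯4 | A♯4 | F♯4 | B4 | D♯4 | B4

D4 A4 F#5 D5 G5 B4 G5

E major to C major up is a minor sixth, so every note moves up by that interval.
F#3 gives D4
C#4 gives A4
A#4 gives F#5
F#4 gives D5
B4 gives G5
D#4 gives B4
B4 gives G5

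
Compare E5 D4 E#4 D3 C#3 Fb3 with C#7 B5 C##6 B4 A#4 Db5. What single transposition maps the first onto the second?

From E5 to C#7 is 13 letter names — a thirteenth of some quality.
E5 to C#7 is 21 semitones, which makes it a major thirteenth; the second version is higher, so the direction is up.
Checking another pair — Fb3 → Db5 — gives the same interval.

up a major thirteenth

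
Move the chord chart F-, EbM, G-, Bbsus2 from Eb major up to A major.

Eb major up to A major is an augmented fourth; each chord root moves by that interval while the quality stays the same.
F-: root F up an augmented fourth → B, giving B-.
EbM: root Eb up an augmented fourth → A, giving AM.
G-: root G up an augmented fourth → C#, giving C#-.
Bbsus2: root Bb up an augmented fourth → E, giving Esus2.

B- AM C#- Esus2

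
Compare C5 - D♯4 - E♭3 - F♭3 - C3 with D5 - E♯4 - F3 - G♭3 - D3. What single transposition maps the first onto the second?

From C5 to D5 is 2 letter names — a second of some quality.
C5 to D5 is 2 semitones, which makes it a major second; the second version is higher, so the direction is up.
Checking another pair — C3 → D3 — gives the same interval.

up a major second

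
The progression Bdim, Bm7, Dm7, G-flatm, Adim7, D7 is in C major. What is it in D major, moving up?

C#dim C#m7 Em7 Abm Bdim7 E7

C major up to D major is a major second; each chord root moves by that interval while the quality stays the same.
Bdim: root B up a major second → C#, giving C#dim.
Bm7: root B up a major second → C#, giving C#m7.
Dm7: root D up a major second → E, giving Em7.
G-flatm: root G-flat up a major second → Ab, giving Abm.
Adim7: root A up a major second → B, giving Bdim7.
D7: root D up a major second → E, giving E7.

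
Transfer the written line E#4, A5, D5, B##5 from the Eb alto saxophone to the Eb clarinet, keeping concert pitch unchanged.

First find concert pitch: the Eb alto saxophone sounds a major sixth below written, so E#4 A5 D5 B##5 sounds G#3 C5 F4 D##5.
Then write for Eb clarinet: it sounds a minor third above written, so the part must be a minor third below concert.
G#3 → E#3
C5 → A4
F4 → D4
D##5 → B##4

E#3 A4 D4 B##4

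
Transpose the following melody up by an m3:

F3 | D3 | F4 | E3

F3 up a minor third is Ab3.
A minor third up from D3 gives F3.
F4 up a minor third is Ab4.
A minor third up from E3 gives G3.

Ab3 F3 Ab4 G3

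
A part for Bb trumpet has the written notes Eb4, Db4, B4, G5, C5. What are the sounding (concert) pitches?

The Bb trumpet sounds a major second below written, so transpose each written note down a major second.
Eb4 → Db4
Db4 → Cb4
B4 → A4
G5 → F5
C5 → Bb4

Db4 Cb4 A4 F5 Bb4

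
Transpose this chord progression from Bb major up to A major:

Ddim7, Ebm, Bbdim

C#dim7 Dm Adim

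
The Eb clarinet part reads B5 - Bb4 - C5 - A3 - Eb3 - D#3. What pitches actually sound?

D6 Db5 Eb5 C4 Gb3 F#3

Written C4 on the Eb clarinet sounds as Eb4, a minor third higher; apply that shift to every note.
B5 to D6
Bb4 to Db5
C5 to Eb5
A3 to C4
Eb3 to Gb3
D#3 to F#3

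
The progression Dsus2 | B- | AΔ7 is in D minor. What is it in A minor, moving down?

D minor down to A minor is a perfect fourth; each chord root moves by that interval while the quality stays the same.
Dsus2: root D down a perfect fourth → A, giving Asus2.
B-: root B down a perfect fourth → F#, giving F#-.
AΔ7: root A down a perfect fourth → E, giving EΔ7.

Asus2 F#- EΔ7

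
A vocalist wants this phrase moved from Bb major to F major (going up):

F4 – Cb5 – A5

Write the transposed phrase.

From Bb up to F is a perfect fifth; apply that to each pitch.
F4 to C5
Cb5 to Gb5
A5 to E6

C5 Gb5 E6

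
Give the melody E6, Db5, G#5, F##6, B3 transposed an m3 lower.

C#6 Bb4 E#5 D##6 G#3

E6 to C#6
Db5 to Bb4
G#5 to E#5
F##6 to D##6
B3 to G#3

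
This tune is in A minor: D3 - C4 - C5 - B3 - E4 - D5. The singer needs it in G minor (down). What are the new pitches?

C3 Bb3 Bb4 A3 D4 C5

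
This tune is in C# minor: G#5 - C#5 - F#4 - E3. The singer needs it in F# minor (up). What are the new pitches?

C#6 F#5 B4 A3

From C# up to F# is a perfect fourth; apply that to each pitch.
G#5 → C#6
C#5 → F#5
F#4 → B4
E3 → A3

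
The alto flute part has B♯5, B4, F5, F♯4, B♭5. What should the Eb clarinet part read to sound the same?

First find concert pitch: the alto flute sounds a perfect fourth below written, so B♯5 B4 F5 F♯4 B♭5 sounds F##5 F#4 C5 C#4 F5.
Then write for Eb clarinet: it sounds a minor third above written, so the part must be a minor third below concert.
F##5 → D##5
F#4 → D#4
C5 → A4
C#4 → A#3
F5 → D5

D##5 D#4 A4 A#3 D5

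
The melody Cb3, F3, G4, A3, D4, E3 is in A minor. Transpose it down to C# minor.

Eb2 A2 B3 C#3 F#3 G#2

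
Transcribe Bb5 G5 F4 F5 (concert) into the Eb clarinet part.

G5 E5 D4 D5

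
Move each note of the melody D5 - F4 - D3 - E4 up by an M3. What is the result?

F#5 A4 F#3 G#4

D5 up a major third is F#5.
A major third up from F4 gives A4.
A major third up from D3 gives F#3.
E4 up a major third is G#4.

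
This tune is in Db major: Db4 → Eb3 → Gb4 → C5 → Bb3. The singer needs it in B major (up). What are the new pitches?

Db major to B major up is an augmented sixth, so every note moves up by that interval.
Db4 -> B4
Eb3 -> C#4
Gb4 -> E5
C5 -> A#5
Bb3 -> G#4

B4 C#4 E5 A#5 G#4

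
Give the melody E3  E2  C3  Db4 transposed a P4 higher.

E3 up a perfect fourth is A3.
A perfect fourth up from E2 gives A2.
A perfect fourth up from C3 gives F3.
Db4 up a perfect fourth is Gb4.

A3 A2 F3 Gb4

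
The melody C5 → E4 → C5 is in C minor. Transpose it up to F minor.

F5 A4 F5

From C up to F is a perfect fourth; apply that to each pitch.
C5 gives F5
E4 gives A4
C5 gives F5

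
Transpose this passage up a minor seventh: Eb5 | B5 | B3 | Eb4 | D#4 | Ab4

Eb5: a seventh up reaches D, and 10 semitones makes it Db6.
B5: a seventh up reaches A, and 10 semitones makes it A6.
B3 up a minor seventh is A4.
Eb4 up a minor seventh is Db5.
D#4: a seventh up reaches C, and 10 semitones makes it C#5.
A minor seventh up from Ab4 gives Gb5.

Db6 A6 A4 Db5 C#5 Gb5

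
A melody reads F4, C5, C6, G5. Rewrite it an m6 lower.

A minor sixth down from F4 gives A3.
A minor sixth down from C5 gives E4.
C6 down a minor sixth is E5.
G5: a sixth down reaches B, and 8 semitones makes it B4.

A3 E4 E5 B4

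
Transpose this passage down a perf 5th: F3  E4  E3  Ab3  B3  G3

Bb2 A3 A2 Db3 E3 C3

A perfect fifth down from F3 gives Bb2.
E4: a fifth down reaches A, and 7 semitones makes it A3.
E3 down a perfect fifth is A2.
Ab3: a fifth down reaches D, and 7 semitones makes it Db3.
B3: a fifth down reaches E, and 7 semitones makes it E3.
G3 down a perfect fifth is C3.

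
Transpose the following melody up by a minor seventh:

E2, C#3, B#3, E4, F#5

D3 B3 A#4 D5 E6

E2 up a minor seventh is D3.
C#3 up a minor seventh is B3.
B#3 up a minor seventh is A#4.
E4: a seventh up reaches D, and 10 semitones makes it D5.
A minor seventh up from F#5 gives E6.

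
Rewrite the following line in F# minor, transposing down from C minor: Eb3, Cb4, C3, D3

From C down to F# is a diminished fifth; apply that to each pitch.
Eb3 gives A2
Cb4 gives F3
C3 gives F#2
D3 gives G#2

A2 F3 F#2 G#2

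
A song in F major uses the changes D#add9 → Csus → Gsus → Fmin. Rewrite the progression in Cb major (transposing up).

Aadd9 Gbsus Dbsus Cbmin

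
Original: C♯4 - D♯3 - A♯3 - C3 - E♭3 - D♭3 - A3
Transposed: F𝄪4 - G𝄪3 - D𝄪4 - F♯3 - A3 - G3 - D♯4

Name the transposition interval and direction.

up an augmented fourth

From C#4 to F##4 is 4 letter names — a fourth of some quality.
C#4 to F##4 is 6 semitones, which makes it an augmented fourth; the second version is higher, so the direction is up.
Checking another pair — A3 → D#4 — gives the same interval.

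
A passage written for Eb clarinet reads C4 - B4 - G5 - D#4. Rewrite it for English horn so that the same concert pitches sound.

First find concert pitch: the Eb clarinet sounds a minor third above written, so C4 B4 G5 D#4 sounds Eb4 D5 Bb5 F#4.
Then write for English horn: it sounds a perfect fifth below written, so the part must be a perfect fifth above concert.
Eb4 → Bb4
D5 → A5
Bb5 → F6
F#4 → C#5

Bb4 A5 F6 C#5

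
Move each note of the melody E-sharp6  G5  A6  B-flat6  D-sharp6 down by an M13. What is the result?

G#4 Bb3 C5 Db5 F#4

A major thirteenth down from E#6 gives G#4.
G5 down a major thirteenth is Bb3.
A6 down a major thirteenth is C5.
Bb6: a thirteenth down reaches D, and 21 semitones makes it Db5.
D#6 down a major thirteenth is F#4.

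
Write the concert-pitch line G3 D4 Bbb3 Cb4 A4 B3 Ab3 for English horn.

Written C4 sounds as F3 on the English horn, so concert pitches are written a perfect fifth up.
G3 becomes D4
D4 becomes A4
Bbb3 becomes Fb4
Cb4 becomes Gb4
A4 becomes E5
B3 becomes F#4
Ab3 becomes Eb4

D4 A4 Fb4 Gb4 E5 F#4 Eb4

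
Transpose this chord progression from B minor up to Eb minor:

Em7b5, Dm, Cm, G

Abm7b5 Gbm Fbm Cb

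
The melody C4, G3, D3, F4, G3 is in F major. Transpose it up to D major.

A4 E4 B3 D5 E4

F major to D major up is a major sixth, so every note moves up by that interval.
C4 -> A4
G3 -> E4
D3 -> B3
F4 -> D5
G3 -> E4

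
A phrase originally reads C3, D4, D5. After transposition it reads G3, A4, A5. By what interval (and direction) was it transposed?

From C3 to G3 is 5 letter names — a fifth of some quality.
C3 to G3 is 7 semitones, which makes it a perfect fifth; the second version is higher, so the direction is up.
Checking another pair — D5 → A5 — gives the same interval.

up a perfect fifth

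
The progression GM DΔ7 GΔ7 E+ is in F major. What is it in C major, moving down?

F major down to C major is a perfect fourth; each chord root moves by that interval while the quality stays the same.
GM: root G down a perfect fourth → D, giving DM.
DΔ7: root D down a perfect fourth → A, giving AΔ7.
GΔ7: root G down a perfect fourth → D, giving DΔ7.
E+: root E down a perfect fourth → B, giving B+.

DM AΔ7 DΔ7 B+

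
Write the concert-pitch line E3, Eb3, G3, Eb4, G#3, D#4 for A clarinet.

G3 Gb3 Bb3 Gb4 B3 F#4

The A clarinet sounds a minor third below written, so the written part must be a minor third above concert — transpose each note up.
E3 becomes G3
Eb3 becomes Gb3
G3 becomes Bb3
Eb4 becomes Gb4
G#3 becomes B3
D#4 becomes F#4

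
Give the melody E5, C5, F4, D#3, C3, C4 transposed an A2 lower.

E5 -> Db5
C5 -> Bbb4
F4 -> Ebb4
D#3 -> C3
C3 -> Bbb2
C4 -> Bbb3

Db5 Bbb4 Ebb4 C3 Bbb2 Bbb3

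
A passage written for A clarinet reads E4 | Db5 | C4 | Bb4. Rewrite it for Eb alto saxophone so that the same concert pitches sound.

First find concert pitch: the A clarinet sounds a minor third below written, so E4 Db5 C4 Bb4 sounds C#4 Bb4 A3 G4.
Then write for Eb alto saxophone: it sounds a major sixth below written, so the part must be a major sixth above concert.
C#4 → A#4
Bb4 → G5
A3 → F#4
G4 → E5

A#4 G5 F#4 E5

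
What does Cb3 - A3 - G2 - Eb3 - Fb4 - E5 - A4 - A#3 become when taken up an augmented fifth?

G3 E#4 D#3 B3 C5 B#5 E#5 E##4

Cb3 becomes G3
A3 becomes E#4
G2 becomes D#3
Eb3 becomes B3
Fb4 becomes C5
E5 becomes B#5
A4 becomes E#5
A#3 becomes E##4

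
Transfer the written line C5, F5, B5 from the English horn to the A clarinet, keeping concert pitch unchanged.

Ab4 Db5 G5

First find concert pitch: the English horn sounds a perfect fifth below written, so C5 F5 B5 sounds F4 Bb4 E5.
Then write for A clarinet: it sounds a minor third below written, so the part must be a minor third above concert.
F4 → Ab4
Bb4 → Db5
E5 → G5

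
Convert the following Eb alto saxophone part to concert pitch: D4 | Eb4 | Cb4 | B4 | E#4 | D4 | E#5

The Eb alto saxophone sounds a major sixth below written, so transpose each written note down a major sixth.
D4 -> F3
Eb4 -> Gb3
Cb4 -> Ebb3
B4 -> D4
E#4 -> G#3
D4 -> F3
E#5 -> G#4

F3 Gb3 Ebb3 D4 G#3 F3 G#4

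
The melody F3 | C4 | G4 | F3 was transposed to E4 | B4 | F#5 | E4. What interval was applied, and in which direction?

up a major seventh

From F3 to E4 is 7 letter names — a seventh of some quality.
F3 to E4 is 11 semitones, which makes it a major seventh; the second version is higher, so the direction is up.
Checking another pair — F3 → E4 — gives the same interval.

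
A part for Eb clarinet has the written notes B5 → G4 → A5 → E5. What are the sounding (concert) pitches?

D6 Bb4 C6 G5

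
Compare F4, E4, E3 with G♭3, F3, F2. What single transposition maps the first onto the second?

From F4 to Gb3 is 7 letter names — a seventh of some quality.
Gb3 to F4 is 11 semitones, which makes it a major seventh; the second version is lower, so the direction is down.
Checking another pair — E3 → F2 — gives the same interval.

down a major seventh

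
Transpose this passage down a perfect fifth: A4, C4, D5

D4 F3 G4

A4 -> D4
C4 -> F3
D5 -> G4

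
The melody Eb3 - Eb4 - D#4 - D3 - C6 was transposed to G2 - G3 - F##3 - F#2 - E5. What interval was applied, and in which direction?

Take the first pair: Eb3 → G2. E to G spans 6 letter names, so the interval is some kind of sixth.
G2 to Eb3 is 8 semitones, which makes it a minor sixth; the second version is lower, so the direction is down.
Checking another pair — C6 → E5 — gives the same interval.

down a minor sixth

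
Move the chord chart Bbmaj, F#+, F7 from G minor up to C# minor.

Emaj B#+ B7

G minor up to C# minor is an augmented fourth; each chord root moves by that interval while the quality stays the same.
Bbmaj: root Bb up an augmented fourth → E, giving Emaj.
F#+: root F# up an augmented fourth → B#, giving B#+.
F7: root F up an augmented fourth → B, giving B7.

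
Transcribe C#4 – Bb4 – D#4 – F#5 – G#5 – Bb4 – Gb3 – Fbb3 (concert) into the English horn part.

G#4 F5 A#4 C#6 D#6 F5 Db4 Cbb4

The English horn sounds a perfect fifth below written, so the written part must be a perfect fifth above concert — transpose each note up.
C#4 gives G#4
Bb4 gives F5
D#4 gives A#4
F#5 gives C#6
G#5 gives D#6
Bb4 gives F5
Gb3 gives Db4
Fbb3 gives Cbb4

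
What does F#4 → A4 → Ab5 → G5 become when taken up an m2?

F#4: a second up reaches G, and 1 semitone makes it G4.
A minor second up from A4 gives Bb4.
Ab5 up a minor second is Bbb5.
G5 up a minor second is Ab5.

G4 Bb4 Bbb5 Ab5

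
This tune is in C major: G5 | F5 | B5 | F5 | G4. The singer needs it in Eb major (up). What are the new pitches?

Bb5 Ab5 D6 Ab5 Bb4

C major to Eb major up is a minor third, so every note moves up by that interval.
G5 to Bb5
F5 to Ab5
B5 to D6
F5 to Ab5
G4 to Bb4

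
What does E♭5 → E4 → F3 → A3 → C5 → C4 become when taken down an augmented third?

Eb5 becomes Cbb5
E4 becomes Cb4
F3 becomes Dbb3
A3 becomes Fb3
C5 becomes Abb4
C4 becomes Abb3

Cbb5 Cb4 Dbb3 Fb3 Abb4 Abb3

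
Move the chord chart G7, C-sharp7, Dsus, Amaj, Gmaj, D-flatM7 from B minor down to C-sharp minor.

A7 D#7 Esus Bmaj Amaj EbM7

B minor down to C-sharp minor is a minor seventh; each chord root moves by that interval while the quality stays the same.
G7: root G down a minor seventh → A, giving A7.
C-sharp7: root C-sharp down a minor seventh → D#, giving D#7.
Dsus: root D down a minor seventh → E, giving Esus.
Amaj: root A down a minor seventh → B, giving Bmaj.
Gmaj: root G down a minor seventh → A, giving Amaj.
D-flatM7: root D-flat down a minor seventh → Eb, giving EbM7.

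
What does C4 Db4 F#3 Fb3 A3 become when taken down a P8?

C3 Db3 F#2 Fb2 A2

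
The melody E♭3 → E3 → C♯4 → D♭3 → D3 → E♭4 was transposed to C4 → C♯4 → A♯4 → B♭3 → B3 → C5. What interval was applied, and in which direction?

up a major sixth

Take the first pair: Eb3 → C4. E to C spans 6 letter names, so the interval is some kind of sixth.
Eb3 to C4 is 9 semitones, which makes it a major sixth; the second version is higher, so the direction is up.
Checking another pair — Eb4 → C5 — gives the same interval.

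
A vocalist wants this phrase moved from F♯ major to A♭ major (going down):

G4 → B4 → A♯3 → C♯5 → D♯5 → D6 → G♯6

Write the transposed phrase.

Bbb3 Db4 C3 Eb4 F4 Fb5 Bb5

F♯ major to A♭ major down is an augmented sixth, so every note moves down by that interval.
G4 to Bbb3
B4 to Db4
A#3 to C3
C#5 to Eb4
D#5 to F4
D6 to Fb5
G#6 to Bb5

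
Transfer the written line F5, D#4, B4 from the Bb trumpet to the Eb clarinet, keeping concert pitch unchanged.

C5 A#3 F#4

First find concert pitch: the Bb trumpet sounds a major second below written, so F5 D#4 B4 sounds Eb5 C#4 A4.
Then write for Eb clarinet: it sounds a minor third above written, so the part must be a minor third below concert.
Eb5 → C5
C#4 → A#3
A4 → F#4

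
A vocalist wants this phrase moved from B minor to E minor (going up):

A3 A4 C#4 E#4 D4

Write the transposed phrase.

From B up to E is a perfect fourth; apply that to each pitch.
A3 → D4
A4 → D5
C#4 → F#4
E#4 → A#4
D4 → G4

D4 D5 F#4 A#4 G4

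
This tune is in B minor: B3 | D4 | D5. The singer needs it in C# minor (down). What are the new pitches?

C#3 E3 E4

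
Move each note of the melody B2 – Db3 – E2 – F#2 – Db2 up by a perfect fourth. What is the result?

B2 gives E3
Db3 gives Gb3
E2 gives A2
F#2 gives B2
Db2 gives Gb2

E3 Gb3 A2 B2 Gb2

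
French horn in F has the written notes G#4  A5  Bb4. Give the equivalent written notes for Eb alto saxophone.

A#4 B5 C5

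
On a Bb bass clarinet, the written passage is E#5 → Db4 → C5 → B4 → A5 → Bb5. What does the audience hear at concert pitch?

The Bb bass clarinet sounds a major ninth below written, so transpose each written note down a major ninth.
E#5 becomes D#4
Db4 becomes Cb3
C5 becomes Bb3
B4 becomes A3
A5 becomes G4
Bb5 becomes Ab4

D#4 Cb3 Bb3 A3 G4 Ab4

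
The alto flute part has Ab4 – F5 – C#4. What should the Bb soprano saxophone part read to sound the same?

First find concert pitch: the alto flute sounds a perfect fourth below written, so Ab4 F5 C#4 sounds Eb4 C5 G#3.
Then write for Bb soprano saxophone: it sounds a major second below written, so the part must be a major second above concert.
Eb4 → F4
C5 → D5
G#3 → A#3

F4 D5 A#3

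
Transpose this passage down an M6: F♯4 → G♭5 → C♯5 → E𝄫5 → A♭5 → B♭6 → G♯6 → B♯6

F#4 -> A3
Gb5 -> Bbb4
C#5 -> E4
Ebb5 -> Gbb4
Ab5 -> Cb5
Bb6 -> Db6
G#6 -> B5
B#6 -> D#6

A3 Bbb4 E4 Gbb4 Cb5 Db6 B5 D#6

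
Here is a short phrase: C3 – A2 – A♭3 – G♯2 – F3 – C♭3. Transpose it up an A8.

C#4 A#3 A4 G##3 F#4 C4

An augmented octave up from C3 gives C#4.
An augmented octave up from A2 gives A#3.
Ab3 up an augmented octave is A4.
G#2 up an augmented octave is G##3.
F3: an octave up reaches F, and 13 semitones makes it F#4.
Cb3: an octave up reaches C, and 13 semitones makes it C4.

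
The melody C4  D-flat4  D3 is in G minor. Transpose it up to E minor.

G minor to E minor up is a major sixth, so every note moves up by that interval.
C4 → A4
Db4 → Bb4
D3 → B3

A4 Bb4 B3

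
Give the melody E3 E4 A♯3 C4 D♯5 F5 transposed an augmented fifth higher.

B#3 B#4 E##4 G#4 A##5 C#6

E3 up an augmented fifth is B#3.
E4: a fifth up reaches B, and 8 semitones makes it B#4.
An augmented fifth up from A#3 gives E##4.
C4 up an augmented fifth is G#4.
D#5 up an augmented fifth is A##5.
An augmented fifth up from F5 gives C#6.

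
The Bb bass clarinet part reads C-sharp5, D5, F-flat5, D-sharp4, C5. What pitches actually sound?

B3 C4 Ebb4 C#3 Bb3

The Bb bass clarinet sounds a major ninth below written, so transpose each written note down a major ninth.
C#5 becomes B3
D5 becomes C4
Fb5 becomes Ebb4
D#4 becomes C#3
C5 becomes Bb3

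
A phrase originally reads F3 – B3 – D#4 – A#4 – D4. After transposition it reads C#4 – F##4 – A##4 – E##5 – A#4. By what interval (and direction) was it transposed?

up an augmented fifth

Take the first pair: F3 → C#4. F to C spans 5 letter names, so the interval is some kind of fifth.
F3 to C#4 is 8 semitones, which makes it an augmented fifth; the second version is higher, so the direction is up.
Checking another pair — D4 → A#4 — gives the same interval.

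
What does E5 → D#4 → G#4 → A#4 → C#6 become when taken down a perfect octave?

A perfect octave down from E5 gives E4.
D#4 down a perfect octave is D#3.
G#4: an octave down reaches G, and 12 semitones makes it G#3.
A#4 down a perfect octave is A#3.
C#6: an octave down reaches C, and 12 semitones makes it C#5.

E4 D#3 G#3 A#3 C#5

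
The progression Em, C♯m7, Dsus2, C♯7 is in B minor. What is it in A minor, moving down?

Dm Bm7 Csus2 B7

B minor down to A minor is a major second; each chord root moves by that interval while the quality stays the same.
Em: root E down a major second → D, giving Dm.
C♯m7: root C♯ down a major second → B, giving Bm7.
Dsus2: root D down a major second → C, giving Csus2.
C♯7: root C♯ down a major second → B, giving B7.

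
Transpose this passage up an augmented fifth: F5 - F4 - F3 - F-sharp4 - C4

F5 → C#6
F4 → C#5
F3 → C#4
F#4 → C##5
C4 → G#4

C#6 C#5 C#4 C##5 G#4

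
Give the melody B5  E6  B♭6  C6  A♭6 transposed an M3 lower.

B5 becomes G5
E6 becomes C6
Bb6 becomes Gb6
C6 becomes Ab5
Ab6 becomes Fb6

G5 C6 Gb6 Ab5 Fb6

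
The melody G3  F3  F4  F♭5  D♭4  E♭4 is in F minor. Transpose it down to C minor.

D3 C3 C4 Cb5 Ab3 Bb3

From F down to C is a perfect fourth; apply that to each pitch.
G3 to D3
F3 to C3
F4 to C4
Fb5 to Cb5
Db4 to Ab3
Eb4 to Bb3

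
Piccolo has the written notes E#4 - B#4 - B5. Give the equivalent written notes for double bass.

E#6 B#6 B7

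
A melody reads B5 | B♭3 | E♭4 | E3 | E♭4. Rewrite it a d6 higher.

A diminished sixth up from B5 gives Gb6.
Bb3: a sixth up reaches G, and 7 semitones makes it Gbb4.
Eb4 up a diminished sixth is Cbb5.
E3 up a diminished sixth is Cb4.
A diminished sixth up from Eb4 gives Cbb5.

Gb6 Gbb4 Cbb5 Cb4 Cbb5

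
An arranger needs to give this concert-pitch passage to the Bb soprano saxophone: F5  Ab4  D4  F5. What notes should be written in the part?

G5 Bb4 E4 G5

Written C4 sounds as Bb3 on the Bb soprano saxophone, so concert pitches are written a major second up.
F5 -> G5
Ab4 -> Bb4
D4 -> E4
F5 -> G5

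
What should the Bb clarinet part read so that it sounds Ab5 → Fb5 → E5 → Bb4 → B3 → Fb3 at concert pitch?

Bb5 Gb5 F#5 C5 C#4 Gb3

The Bb clarinet sounds a major second below written, so the written part must be a major second above concert — transpose each note up.
Ab5 becomes Bb5
Fb5 becomes Gb5
E5 becomes F#5
Bb4 becomes C5
B3 becomes C#4
Fb3 becomes Gb3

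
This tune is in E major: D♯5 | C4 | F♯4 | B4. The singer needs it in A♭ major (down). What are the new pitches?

G4 Fb3 Bb3 Eb4

E major to A♭ major down is an augmented fifth, so every note moves down by that interval.
D#5 gives G4
C4 gives Fb3
F#4 gives Bb3
B4 gives Eb4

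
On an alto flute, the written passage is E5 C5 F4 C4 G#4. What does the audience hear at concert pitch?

The alto flute sounds a perfect fourth below written, so transpose each written note down a perfect fourth.
E5 → B4
C5 → G4
F4 → C4
C4 → G3
G#4 → D#4

B4 G4 C4 G3 D#4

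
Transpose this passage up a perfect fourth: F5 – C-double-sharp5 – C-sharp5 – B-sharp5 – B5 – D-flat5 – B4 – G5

Bb5 F##5 F#5 E#6 E6 Gb5 E5 C6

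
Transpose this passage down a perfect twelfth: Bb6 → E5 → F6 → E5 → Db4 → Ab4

Bb6 -> Eb5
E5 -> A3
F6 -> Bb4
E5 -> A3
Db4 -> Gb2
Ab4 -> Db3

Eb5 A3 Bb4 A3 Gb2 Db3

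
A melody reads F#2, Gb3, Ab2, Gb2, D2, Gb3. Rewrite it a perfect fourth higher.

B2 Cb4 Db3 Cb3 G2 Cb4

F#2 -> B2
Gb3 -> Cb4
Ab2 -> Db3
Gb2 -> Cb3
D2 -> G2
Gb3 -> Cb4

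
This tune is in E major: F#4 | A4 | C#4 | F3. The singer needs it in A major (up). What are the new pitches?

From E up to A is a perfect fourth; apply that to each pitch.
F#4 → B4
A4 → D5
C#4 → F#4
F3 → Bb3

B4 D5 F#4 Bb3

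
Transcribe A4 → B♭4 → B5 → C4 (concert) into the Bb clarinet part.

B4 C5 C#6 D4

Written C4 sounds as Bb3 on the Bb clarinet, so concert pitches are written a major second up.
A4 becomes B4
Bb4 becomes C5
B5 becomes C#6
C4 becomes D4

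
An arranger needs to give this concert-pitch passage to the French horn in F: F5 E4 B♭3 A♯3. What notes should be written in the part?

C6 B4 F4 E#4

The French horn in F sounds a perfect fifth below written, so the written part must be a perfect fifth above concert — transpose each note up.
F5 -> C6
E4 -> B4
Bb3 -> F4
A#3 -> E#4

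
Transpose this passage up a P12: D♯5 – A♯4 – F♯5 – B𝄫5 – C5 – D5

D#5 -> A#6
A#4 -> E#6
F#5 -> C#7
Bbb5 -> Fb7
C5 -> G6
D5 -> A6

A#6 E#6 C#7 Fb7 G6 A6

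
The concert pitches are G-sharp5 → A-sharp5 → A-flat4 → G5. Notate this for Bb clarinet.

A#5 B#5 Bb4 A5

Written C4 sounds as Bb3 on the Bb clarinet, so concert pitches are written a major second up.
G#5 to A#5
A#5 to B#5
Ab4 to Bb4
G5 to A5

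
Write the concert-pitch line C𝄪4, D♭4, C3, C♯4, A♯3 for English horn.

Written C4 sounds as F3 on the English horn, so concert pitches are written a perfect fifth up.
C##4 → G##4
Db4 → Ab4
C3 → G3
C#4 → G#4
A#3 → E#4

G##4 Ab4 G3 G#4 E#4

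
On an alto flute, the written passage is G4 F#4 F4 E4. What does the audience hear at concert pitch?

The alto flute sounds a perfect fourth below written, so transpose each written note down a perfect fourth.
G4 gives D4
F#4 gives C#4
F4 gives C4
E4 gives B3

D4 C#4 C4 B3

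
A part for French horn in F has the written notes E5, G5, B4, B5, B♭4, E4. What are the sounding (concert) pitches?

Written C4 on the French horn in F sounds as F3, a perfect fifth lower; apply that shift to every note.
E5 becomes A4
G5 becomes C5
B4 becomes E4
B5 becomes E5
Bb4 becomes Eb4
E4 becomes A3

A4 C5 E4 E5 Eb4 A3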